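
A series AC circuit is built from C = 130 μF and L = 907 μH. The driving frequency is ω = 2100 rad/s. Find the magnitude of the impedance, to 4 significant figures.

1.758 Ω

X_L = ωL = 1.905 Ω
X_C = 1/(ωC) = 3.663 Ω
Net reactance X = X_L − X_C = -1.758 Ω
Z = − j1.758 Ω
|Z| = √(0² + 1.758²) = 1.758 Ω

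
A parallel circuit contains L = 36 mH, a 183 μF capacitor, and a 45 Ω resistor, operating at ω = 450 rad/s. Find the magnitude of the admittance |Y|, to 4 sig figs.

30.32 mS

X_L = ωL = 16.20 Ω
X_C = 1/(ωC) = 12.14 Ω
Parallel: admittances add. Y = 1/R + 1/(jωL) + jωC
Y = (0.02222 + j0.02062) S
|Y| = 0.03032 S → |Z| = 1/|Y| = 32.99 Ω, ∠Z = −∠Y = -42.86°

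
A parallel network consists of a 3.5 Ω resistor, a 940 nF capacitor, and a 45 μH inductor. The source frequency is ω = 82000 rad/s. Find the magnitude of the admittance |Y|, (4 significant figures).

345.3 mS

X_L = ωL = 3.690 Ω
X_C = 1/(ωC) = 12.97 Ω
Parallel: admittances add. Y = 1/R + 1/(jωL) + jωC
Y = (0.2857 − j0.1939) S
|Y| = 0.3453 S → |Z| = 1/|Y| = 2.896 Ω, ∠Z = −∠Y = 34.17°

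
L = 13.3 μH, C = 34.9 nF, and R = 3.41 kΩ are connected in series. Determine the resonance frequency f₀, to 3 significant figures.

234 kHz

ω₀ = 1/√(LC) = 1/√(1.33e-05 × 3.49e-08) = 1.468e+06 rad/s
f₀ = ω₀/(2π) = 234 kHz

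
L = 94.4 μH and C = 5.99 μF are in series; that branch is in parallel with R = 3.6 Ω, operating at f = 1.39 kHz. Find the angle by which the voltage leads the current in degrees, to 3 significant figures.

-11.1°

ω = 2πf = 8734 rad/s
X_L = ωL = 0.824 Ω
X_C = 1/(ωC) = 19.1 Ω
Branch 1: Z₁ = R = 3.60 Ω
Branch 2 (series LC): Z₂ = j(X_L − X_C) = −j18.3 Ω
Parallel: Z = Z₁Z₂/(Z₁+Z₂), |Z| = 3.53 Ω, ∠Z = -11.1°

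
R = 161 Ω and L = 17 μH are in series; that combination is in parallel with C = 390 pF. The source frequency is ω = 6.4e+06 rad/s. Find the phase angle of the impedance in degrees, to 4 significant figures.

5.166°

X_L = ωL = 108.8 Ω
X_C = 1/(ωC) = 400.6 Ω
Branch 1 (R+jX_L): Z₁ = 161.0 + j108.8 Ω, |Z₁| = 194.3 Ω
Branch 2 (−jX_C): Z₂ = −j400.6 Ω
Parallel: Z = Z₁Z₂/(Z₁+Z₂), |Z| = 233.6 Ω, ∠Z = 5.166°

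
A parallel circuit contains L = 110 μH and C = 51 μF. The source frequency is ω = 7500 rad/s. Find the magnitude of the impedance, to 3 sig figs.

1.21 Ω

X_L = ωL = 0.825 Ω
X_C = 1/(ωC) = 2.61 Ω
Parallel: admittances add. Y = 1/(jωL) + jωC
Y = (0 − j0.830) S
|Y| = 0.830 S → |Z| = 1/|Y| = 1.21 Ω, ∠Z = −∠Y = 90.0°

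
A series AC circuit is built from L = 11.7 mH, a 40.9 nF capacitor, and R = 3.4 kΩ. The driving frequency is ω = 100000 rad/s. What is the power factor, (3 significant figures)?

0.965

X_L = ωL = 1170 Ω
X_C = 1/(ωC) = 244 Ω
Net reactance X = X_L − X_C = 926 Ω
Z = 3400 + j926 Ω
|Z| = √(3400² + 926²) = 3520 Ω
∠Z = arctan(926/3400) = 15.2°
cos φ = cos(15.2°) = 0.965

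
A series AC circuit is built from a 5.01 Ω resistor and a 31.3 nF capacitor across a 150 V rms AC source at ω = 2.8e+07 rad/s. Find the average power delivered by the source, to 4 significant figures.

X_C = 1/(ωC) = 1.141 Ω
Z = 5.010 − j1.141 Ω
|Z| = √(5.010² + 1.141²) = 5.138 Ω
∠Z = arctan(-1.141/5.010) = -12.83°
I = V/|Z| = 29.19 A
P = VI cos φ = 150 × 29.19 × cos(-12.83°) = 4.270 kW

4.270 kW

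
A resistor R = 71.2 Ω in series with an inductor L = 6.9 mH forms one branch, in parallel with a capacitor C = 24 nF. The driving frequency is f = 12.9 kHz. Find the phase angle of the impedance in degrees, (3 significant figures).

ω = 2πf = 81050 rad/s
X_L = ωL = 559 Ω
X_C = 1/(ωC) = 514 Ω
Branch 1 (R+jX_L): Z₁ = 71.2 + j559 Ω, |Z₁| = 564 Ω
Branch 2 (−jX_C): Z₂ = −j514 Ω
Parallel: Z = Z₁Z₂/(Z₁+Z₂), |Z| = 3440 Ω, ∠Z = -39.7°

-39.7°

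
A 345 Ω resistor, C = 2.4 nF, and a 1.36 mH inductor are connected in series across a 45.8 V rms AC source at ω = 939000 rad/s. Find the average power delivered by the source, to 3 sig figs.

X_L = ωL = 1280 Ω
X_C = 1/(ωC) = 444 Ω
Net reactance X = X_L − X_C = 833 Ω
Z = 345 + j833 Ω
|Z| = √(345² + 833²) = 902 Ω
∠Z = arctan(833/345) = 67.5°
I = V/|Z| = 50.8 mA
P = VI cos φ = 45.8 × 0.0508 × cos(67.5°) = 890 mW

890 mW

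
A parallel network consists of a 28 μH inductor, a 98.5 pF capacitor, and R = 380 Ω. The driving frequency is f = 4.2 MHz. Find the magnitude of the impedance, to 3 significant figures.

ω = 2πf = 2.639e+07 rad/s
X_L = ωL = 739 Ω
X_C = 1/(ωC) = 385 Ω
Parallel: admittances add. Y = 1/R + 1/(jωL) + jωC
Y = (0.00263 + j0.00125) S
|Y| = 0.00291 S → |Z| = 1/|Y| = 343 Ω, ∠Z = −∠Y = -25.3°

343 Ω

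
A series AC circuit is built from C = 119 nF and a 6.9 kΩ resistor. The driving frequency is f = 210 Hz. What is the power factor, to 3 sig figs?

ω = 2πf = 1319 rad/s
X_C = 1/(ωC) = 6370 Ω
Z = 6900 − j6370 Ω
|Z| = √(6900² + 6370²) = 9390 Ω
∠Z = arctan(-6370/6900) = -42.7°
cos φ = cos(-42.7°) = 0.735

0.735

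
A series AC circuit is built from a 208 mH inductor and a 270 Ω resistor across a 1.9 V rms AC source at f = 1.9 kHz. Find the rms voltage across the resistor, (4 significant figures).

ω = 2πf = 11940 rad/s
X_L = ωL = 2483 Ω
Z = 270.0 + j2483 Ω
|Z| = √(270.0² + 2483²) = 2498 Ω
I = V/|Z| = 760.7 μA
V_R = I·|Z_R| = 0.0007607 × 270.0 = 0.2054 V

0.2054 V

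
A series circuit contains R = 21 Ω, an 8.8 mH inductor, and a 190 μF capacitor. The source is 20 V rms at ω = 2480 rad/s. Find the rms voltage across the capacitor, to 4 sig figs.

X_L = ωL = 21.82 Ω
X_C = 1/(ωC) = 2.122 Ω
Net reactance X = X_L − X_C = 19.70 Ω
Z = 21.00 + j19.70 Ω
|Z| = √(21.00² + 19.70²) = 28.80 Ω
I = V/|Z| = 694.6 mA
V_C = I·|Z_C| = 0.6946 × 2.122 = 1.474 V

1.474 V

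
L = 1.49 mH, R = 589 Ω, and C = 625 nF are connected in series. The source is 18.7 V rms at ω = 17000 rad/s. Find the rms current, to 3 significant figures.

31.5 mA

X_L = ωL = 25.3 Ω
X_C = 1/(ωC) = 94.1 Ω
Net reactance X = X_L − X_C = -68.8 Ω
Z = 589 − j68.8 Ω
|Z| = √(589² + 68.8²) = 593 Ω
I = V/|Z| = 18.7/593 = 31.5 mA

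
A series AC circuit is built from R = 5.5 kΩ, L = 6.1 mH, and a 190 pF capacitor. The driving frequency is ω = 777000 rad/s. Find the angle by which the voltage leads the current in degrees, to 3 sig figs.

-20.3°

X_L = ωL = 4740 Ω
X_C = 1/(ωC) = 6770 Ω
Net reactance X = X_L − X_C = -2030 Ω
Z = 5500 − j2030 Ω
|Z| = √(5500² + 2030²) = 5860 Ω
∠Z = arctan(-2030/5500) = -20.3°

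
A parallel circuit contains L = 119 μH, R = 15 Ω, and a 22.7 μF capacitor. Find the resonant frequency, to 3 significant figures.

ω₀ = 1/√(LC) = 1/√(0.000119 × 2.27e-05) = 19240 rad/s
f₀ = ω₀/(2π) = 3.06 kHz

3.06 kHz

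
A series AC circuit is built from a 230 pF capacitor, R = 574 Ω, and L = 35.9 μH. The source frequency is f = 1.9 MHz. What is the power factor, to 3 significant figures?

ω = 2πf = 1.194e+07 rad/s
X_L = ωL = 429 Ω
X_C = 1/(ωC) = 364 Ω
Net reactance X = X_L − X_C = 64.4 Ω
Z = 574 + j64.4 Ω
|Z| = √(574² + 64.4²) = 578 Ω
∠Z = arctan(64.4/574) = 6.40°
cos φ = cos(6.40°) = 0.994

0.994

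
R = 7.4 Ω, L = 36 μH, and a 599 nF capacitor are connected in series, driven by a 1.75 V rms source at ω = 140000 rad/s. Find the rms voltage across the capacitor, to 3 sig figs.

X_L = ωL = 5.04 Ω
X_C = 1/(ωC) = 11.9 Ω
Net reactance X = X_L − X_C = -6.88 Ω
Z = 7.40 − j6.88 Ω
|Z| = √(7.40² + 6.88²) = 10.1 Ω
I = V/|Z| = 173 mA
V_C = I·|Z_C| = 0.173 × 11.9 = 2.06 V

2.06 V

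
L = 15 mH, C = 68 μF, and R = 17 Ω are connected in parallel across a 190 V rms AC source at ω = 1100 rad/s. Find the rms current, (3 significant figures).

11.5 A

X_L = ωL = 16.5 Ω
X_C = 1/(ωC) = 13.4 Ω
Parallel: admittances add. Y = 1/R + 1/(jωL) + jωC
Y = (0.0588 + j0.0142) S
|Y| = 0.0605 S → |Z| = 1/|Y| = 16.5 Ω, ∠Z = −∠Y = -13.6°
I = V/|Z| = 190/16.5 = 11.5 A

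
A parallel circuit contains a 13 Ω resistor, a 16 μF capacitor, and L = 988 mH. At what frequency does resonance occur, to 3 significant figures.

ω₀ = 1/√(LC) = 1/√(0.988 × 1.6e-05) = 251.5 rad/s
f₀ = ω₀/(2π) = 40.0 Hz

40.0 Hz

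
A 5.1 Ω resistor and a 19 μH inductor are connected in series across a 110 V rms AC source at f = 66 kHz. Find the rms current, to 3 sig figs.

ω = 2πf = 414700 rad/s
X_L = ωL = 7.88 Ω
Z = 5.10 + j7.88 Ω
|Z| = √(5.10² + 7.88²) = 9.39 Ω
I = V/|Z| = 110/9.39 = 11.7 A

11.7 A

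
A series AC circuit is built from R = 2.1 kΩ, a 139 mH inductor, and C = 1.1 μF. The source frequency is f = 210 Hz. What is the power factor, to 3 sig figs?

0.972

ω = 2πf = 1319 rad/s
X_L = ωL = 183 Ω
X_C = 1/(ωC) = 689 Ω
Net reactance X = X_L − X_C = -506 Ω
Z = 2100 − j506 Ω
|Z| = √(2100² + 506²) = 2160 Ω
∠Z = arctan(-506/2100) = -13.5°
cos φ = cos(-13.5°) = 0.972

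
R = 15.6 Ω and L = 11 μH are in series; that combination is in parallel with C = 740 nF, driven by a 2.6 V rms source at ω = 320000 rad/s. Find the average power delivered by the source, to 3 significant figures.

X_L = ωL = 3.52 Ω
X_C = 1/(ωC) = 4.22 Ω
Branch 1 (R+jX_L): Z₁ = 15.6 + j3.52 Ω, |Z₁| = 16.0 Ω
Branch 2 (−jX_C): Z₂ = −j4.22 Ω
Parallel: Z = Z₁Z₂/(Z₁+Z₂), |Z| = 4.32 Ω, ∠Z = -74.7°
I = V/|Z| = 601 mA
P = VI cos φ = 2.6 × 0.601 × cos(-74.7°) = 412 mW

412 mW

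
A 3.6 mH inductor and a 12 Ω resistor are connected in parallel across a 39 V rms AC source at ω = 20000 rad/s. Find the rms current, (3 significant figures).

3.29 A

X_L = ωL = 72.0 Ω
Parallel: admittances add. Y = 1/R + 1/(jωL)
Y = (0.0833 − j0.0139) S
|Y| = 0.0845 S → |Z| = 1/|Y| = 11.8 Ω, ∠Z = −∠Y = 9.46°
I = V/|Z| = 39/11.8 = 3.29 A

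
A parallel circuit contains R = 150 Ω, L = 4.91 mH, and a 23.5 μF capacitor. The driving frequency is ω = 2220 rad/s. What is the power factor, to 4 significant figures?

X_L = ωL = 10.90 Ω
X_C = 1/(ωC) = 19.17 Ω
Parallel: admittances add. Y = 1/R + 1/(jωL) + jωC
Y = (0.006667 − j0.03957) S
|Y| = 0.04013 S → |Z| = 1/|Y| = 24.92 Ω, ∠Z = −∠Y = 80.44°
cos φ = cos(80.44°) = 0.1661

0.1661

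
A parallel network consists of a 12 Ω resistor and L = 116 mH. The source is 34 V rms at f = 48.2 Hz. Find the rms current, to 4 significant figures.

2.994 A

ω = 2πf = 302.8 rad/s
X_L = ωL = 35.13 Ω
Parallel: admittances add. Y = 1/R + 1/(jωL)
Y = (0.08333 − j0.02847) S
|Y| = 0.08806 S → |Z| = 1/|Y| = 11.36 Ω, ∠Z = −∠Y = 18.86°
I = V/|Z| = 34/11.36 = 2.994 A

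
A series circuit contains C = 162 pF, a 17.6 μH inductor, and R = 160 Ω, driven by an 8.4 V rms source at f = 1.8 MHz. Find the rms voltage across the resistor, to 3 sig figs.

ω = 2πf = 1.131e+07 rad/s
X_L = ωL = 199 Ω
X_C = 1/(ωC) = 546 Ω
Net reactance X = X_L − X_C = -347 Ω
Z = 160 − j347 Ω
|Z| = √(160² + 347²) = 382 Ω
I = V/|Z| = 22.0 mA
V_R = I·|Z_R| = 0.0220 × 160 = 3.52 V

3.52 V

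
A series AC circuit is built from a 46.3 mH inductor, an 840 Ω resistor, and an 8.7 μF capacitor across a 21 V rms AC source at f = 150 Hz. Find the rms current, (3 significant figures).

ω = 2πf = 942.5 rad/s
X_L = ωL = 43.6 Ω
X_C = 1/(ωC) = 122 Ω
Net reactance X = X_L − X_C = -78.3 Ω
Z = 840 − j78.3 Ω
|Z| = √(840² + 78.3²) = 844 Ω
I = V/|Z| = 21/844 = 24.9 mA

24.9 mA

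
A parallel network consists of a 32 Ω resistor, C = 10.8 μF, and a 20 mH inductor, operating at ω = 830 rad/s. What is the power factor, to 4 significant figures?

X_L = ωL = 16.60 Ω
X_C = 1/(ωC) = 111.6 Ω
Parallel: admittances add. Y = 1/R + 1/(jωL) + jωC
Y = (0.03125 − j0.05128) S
|Y| = 0.06005 S → |Z| = 1/|Y| = 16.65 Ω, ∠Z = −∠Y = 58.64°
cos φ = cos(58.64°) = 0.5204

0.5204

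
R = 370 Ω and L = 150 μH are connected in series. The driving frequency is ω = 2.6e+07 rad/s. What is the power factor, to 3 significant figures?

X_L = ωL = 3900 Ω
Z = 370 + j3900 Ω
|Z| = √(370² + 3900²) = 3920 Ω
∠Z = arctan(3900/370) = 84.6°
cos φ = cos(84.6°) = 0.0944

0.0944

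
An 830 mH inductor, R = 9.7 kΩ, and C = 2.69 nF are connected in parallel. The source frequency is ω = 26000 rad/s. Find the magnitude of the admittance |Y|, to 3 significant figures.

106 μS

X_L = ωL = 21600 Ω
X_C = 1/(ωC) = 14300 Ω
Parallel: admittances add. Y = 1/R + 1/(jωL) + jωC
Y = (0.000103 + j2.36e-05) S
|Y| = 0.000106 S → |Z| = 1/|Y| = 9460 Ω, ∠Z = −∠Y = -12.9°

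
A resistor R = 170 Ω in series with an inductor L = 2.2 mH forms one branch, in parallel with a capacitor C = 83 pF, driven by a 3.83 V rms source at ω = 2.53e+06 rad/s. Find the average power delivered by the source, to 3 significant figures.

X_L = ωL = 5570 Ω
X_C = 1/(ωC) = 4760 Ω
Branch 1 (R+jX_L): Z₁ = 170 + j5570 Ω, |Z₁| = 5570 Ω
Branch 2 (−jX_C): Z₂ = −j4760 Ω
Parallel: Z = Z₁Z₂/(Z₁+Z₂), |Z| = 32300 Ω, ∠Z = -79.8°
I = V/|Z| = 119 μA
P = VI cos φ = 3.83 × 0.000119 × cos(-79.8°) = 80.4 μW

80.4 μW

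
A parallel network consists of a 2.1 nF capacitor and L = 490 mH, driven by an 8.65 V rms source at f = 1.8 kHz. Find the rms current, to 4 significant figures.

1.355 mA

ω = 2πf = 11310 rad/s
X_L = ωL = 5542 Ω
X_C = 1/(ωC) = 42100 Ω
Parallel: admittances add. Y = 1/(jωL) + jωC
Y = (0 − j0.0001567) S
|Y| = 0.0001567 S → |Z| = 1/|Y| = 6382 Ω, ∠Z = −∠Y = 90.00°
I = V/|Z| = 8.65/6382 = 1.355 mA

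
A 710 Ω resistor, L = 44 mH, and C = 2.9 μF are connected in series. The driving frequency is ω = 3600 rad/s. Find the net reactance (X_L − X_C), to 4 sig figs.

62.61 Ω

X_L = ωL = 158.4 Ω
X_C = 1/(ωC) = 95.79 Ω
X = 158.4 − 95.79 = 62.61 Ω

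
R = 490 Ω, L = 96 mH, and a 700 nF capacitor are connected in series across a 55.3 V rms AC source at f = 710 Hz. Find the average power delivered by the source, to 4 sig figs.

5.952 W

ω = 2πf = 4461 rad/s
X_L = ωL = 428.3 Ω
X_C = 1/(ωC) = 320.2 Ω
Net reactance X = X_L − X_C = 108.0 Ω
Z = 490.0 + j108.0 Ω
|Z| = √(490.0² + 108.0²) = 501.8 Ω
∠Z = arctan(108.0/490.0) = 12.43°
I = V/|Z| = 110.2 mA
P = VI cos φ = 55.3 × 0.1102 × cos(12.43°) = 5.952 W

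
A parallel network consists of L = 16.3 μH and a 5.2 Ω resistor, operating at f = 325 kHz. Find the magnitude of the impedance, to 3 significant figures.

5.14 Ω

ω = 2πf = 2.042e+06 rad/s
X_L = ωL = 33.3 Ω
Parallel: admittances add. Y = 1/R + 1/(jωL)
Y = (0.192 − j0.0300) S
|Y| = 0.195 S → |Z| = 1/|Y| = 5.14 Ω, ∠Z = −∠Y = 8.88°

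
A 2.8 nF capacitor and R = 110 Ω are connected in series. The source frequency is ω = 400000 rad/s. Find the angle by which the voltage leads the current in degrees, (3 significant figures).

-83.0°

X_C = 1/(ωC) = 893 Ω
Z = 110 − j893 Ω
|Z| = √(110² + 893²) = 900 Ω
∠Z = arctan(-893/110) = -83.0°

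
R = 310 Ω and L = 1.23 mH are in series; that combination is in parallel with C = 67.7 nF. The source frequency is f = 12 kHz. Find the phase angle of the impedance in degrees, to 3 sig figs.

ω = 2πf = 75400 rad/s
X_L = ωL = 92.7 Ω
X_C = 1/(ωC) = 196 Ω
Branch 1 (R+jX_L): Z₁ = 310 + j92.7 Ω, |Z₁| = 324 Ω
Branch 2 (−jX_C): Z₂ = −j196 Ω
Parallel: Z = Z₁Z₂/(Z₁+Z₂), |Z| = 194 Ω, ∠Z = -54.9°

-54.9°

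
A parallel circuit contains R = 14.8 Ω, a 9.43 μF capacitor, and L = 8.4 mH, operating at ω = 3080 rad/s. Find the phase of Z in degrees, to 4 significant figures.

X_L = ωL = 25.87 Ω
X_C = 1/(ωC) = 34.43 Ω
Parallel: admittances add. Y = 1/R + 1/(jωL) + jωC
Y = (0.06757 − j0.009607) S
|Y| = 0.06825 S → |Z| = 1/|Y| = 14.65 Ω, ∠Z = −∠Y = 8.093°

8.093°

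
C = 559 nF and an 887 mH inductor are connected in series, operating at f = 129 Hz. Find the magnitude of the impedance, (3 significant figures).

ω = 2πf = 810.5 rad/s
X_L = ωL = 719 Ω
X_C = 1/(ωC) = 2210 Ω
Net reactance X = X_L − X_C = -1490 Ω
Z = − j1490 Ω
|Z| = √(0² + 1490²) = 1490 Ω

1490 Ω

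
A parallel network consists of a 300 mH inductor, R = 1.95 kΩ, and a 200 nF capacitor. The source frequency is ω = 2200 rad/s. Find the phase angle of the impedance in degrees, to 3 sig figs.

64.5°

X_L = ωL = 660 Ω
X_C = 1/(ωC) = 2270 Ω
Parallel: admittances add. Y = 1/R + 1/(jωL) + jωC
Y = (0.000513 − j0.00108) S
|Y| = 0.00119 S → |Z| = 1/|Y| = 839 Ω, ∠Z = −∠Y = 64.5°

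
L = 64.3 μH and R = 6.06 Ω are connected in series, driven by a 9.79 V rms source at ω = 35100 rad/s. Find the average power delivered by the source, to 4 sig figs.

13.89 W

X_L = ωL = 2.257 Ω
Z = 6.060 + j2.257 Ω
|Z| = √(6.060² + 2.257²) = 6.467 Ω
∠Z = arctan(2.257/6.060) = 20.43°
I = V/|Z| = 1.514 A
P = VI cos φ = 9.79 × 1.514 × cos(20.43°) = 13.89 W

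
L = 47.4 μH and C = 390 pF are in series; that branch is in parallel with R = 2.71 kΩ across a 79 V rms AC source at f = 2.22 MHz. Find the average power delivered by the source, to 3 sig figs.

2.30 W

ω = 2πf = 1.395e+07 rad/s
X_L = ωL = 661 Ω
X_C = 1/(ωC) = 184 Ω
Branch 1: Z₁ = R = 2710 Ω
Branch 2 (series LC): Z₂ = j(X_L − X_C) = j477 Ω
Parallel: Z = Z₁Z₂/(Z₁+Z₂), |Z| = 470 Ω, ∠Z = 80.0°
I = V/|Z| = 168 mA
P = VI cos φ = 79 × 0.168 × cos(80.0°) = 2.30 W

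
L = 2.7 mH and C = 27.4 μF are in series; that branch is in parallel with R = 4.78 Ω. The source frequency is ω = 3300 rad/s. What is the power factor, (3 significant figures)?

X_L = ωL = 8.91 Ω
X_C = 1/(ωC) = 11.1 Ω
Branch 1: Z₁ = R = 4.78 Ω
Branch 2 (series LC): Z₂ = j(X_L − X_C) = −j2.15 Ω
Parallel: Z = Z₁Z₂/(Z₁+Z₂), |Z| = 1.96 Ω, ∠Z = -65.8°
cos φ = cos(-65.8°) = 0.410

0.410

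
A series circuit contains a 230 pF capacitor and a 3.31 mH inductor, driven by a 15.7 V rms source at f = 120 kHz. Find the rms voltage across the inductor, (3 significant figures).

ω = 2πf = 754000 rad/s
X_L = ωL = 2500 Ω
X_C = 1/(ωC) = 5770 Ω
Net reactance X = X_L − X_C = -3270 Ω
Z = − j3270 Ω
|Z| = √(0² + 3270²) = 3270 Ω
I = V/|Z| = 4.80 mA
V_L = I·|Z_L| = 0.00480 × 2500 = 12.0 V

12.0 V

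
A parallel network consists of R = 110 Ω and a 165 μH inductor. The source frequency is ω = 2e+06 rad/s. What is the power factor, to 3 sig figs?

X_L = ωL = 330 Ω
Parallel: admittances add. Y = 1/R + 1/(jωL)
Y = (0.00909 − j0.00303) S
|Y| = 0.00958 S → |Z| = 1/|Y| = 104 Ω, ∠Z = −∠Y = 18.4°
cos φ = cos(18.4°) = 0.949

0.949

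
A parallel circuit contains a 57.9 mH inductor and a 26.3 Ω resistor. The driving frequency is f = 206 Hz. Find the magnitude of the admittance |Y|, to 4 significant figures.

40.30 mS

ω = 2πf = 1294 rad/s
X_L = ωL = 74.94 Ω
Parallel: admittances add. Y = 1/R + 1/(jωL)
Y = (0.03802 − j0.01334) S
|Y| = 0.04030 S → |Z| = 1/|Y| = 24.82 Ω, ∠Z = −∠Y = 19.34°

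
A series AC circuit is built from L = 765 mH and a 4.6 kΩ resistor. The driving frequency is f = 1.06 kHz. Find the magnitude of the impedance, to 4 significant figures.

ω = 2πf = 6660 rad/s
X_L = ωL = 5095 Ω
Z = 4600 + j5095 Ω
|Z| = √(4600² + 5095²) = 6864 Ω

6864 Ω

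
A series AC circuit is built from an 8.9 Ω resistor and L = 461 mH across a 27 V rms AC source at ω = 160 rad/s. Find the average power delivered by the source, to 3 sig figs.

1.18 W

X_L = ωL = 73.8 Ω
Z = 8.90 + j73.8 Ω
|Z| = √(8.90² + 73.8²) = 74.3 Ω
∠Z = arctan(73.8/8.90) = 83.1°
I = V/|Z| = 363 mA
P = VI cos φ = 27 × 0.363 × cos(83.1°) = 1.18 W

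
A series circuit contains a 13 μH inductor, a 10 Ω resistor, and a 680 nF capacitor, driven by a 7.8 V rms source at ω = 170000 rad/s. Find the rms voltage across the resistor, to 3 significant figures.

X_L = ωL = 2.21 Ω
X_C = 1/(ωC) = 8.65 Ω
Net reactance X = X_L − X_C = -6.44 Ω
Z = 10.0 − j6.44 Ω
|Z| = √(10.0² + 6.44²) = 11.9 Ω
I = V/|Z| = 656 mA
V_R = I·|Z_R| = 0.656 × 10.0 = 6.56 V

6.56 V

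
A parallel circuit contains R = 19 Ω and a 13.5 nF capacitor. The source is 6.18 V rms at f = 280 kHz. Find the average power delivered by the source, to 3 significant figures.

2.01 W

ω = 2πf = 1.759e+06 rad/s
X_C = 1/(ωC) = 42.1 Ω
Parallel: admittances add. Y = 1/R + jωC
Y = (0.0526 + j0.0238) S
|Y| = 0.0577 S → |Z| = 1/|Y| = 17.3 Ω, ∠Z = −∠Y = -24.3°
I = V/|Z| = 357 mA
P = VI cos φ = 6.18 × 0.357 × cos(-24.3°) = 2.01 W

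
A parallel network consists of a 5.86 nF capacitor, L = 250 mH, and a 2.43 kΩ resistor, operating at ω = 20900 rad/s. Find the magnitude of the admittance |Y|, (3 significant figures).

417 μS

X_L = ωL = 5220 Ω
X_C = 1/(ωC) = 8160 Ω
Parallel: admittances add. Y = 1/R + 1/(jωL) + jωC
Y = (0.000412 − j6.89e-05) S
|Y| = 0.000417 S → |Z| = 1/|Y| = 2400 Ω, ∠Z = −∠Y = 9.51°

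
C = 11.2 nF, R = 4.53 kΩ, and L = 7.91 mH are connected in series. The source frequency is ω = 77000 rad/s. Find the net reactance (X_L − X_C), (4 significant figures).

X_L = ωL = 609.1 Ω
X_C = 1/(ωC) = 1160 Ω
X = 609.1 − 1160 = -550.5 Ω

-550.5 Ω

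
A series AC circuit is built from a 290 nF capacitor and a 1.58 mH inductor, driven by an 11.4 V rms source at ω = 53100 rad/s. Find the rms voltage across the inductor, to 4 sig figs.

X_L = ωL = 83.90 Ω
X_C = 1/(ωC) = 64.94 Ω
Net reactance X = X_L − X_C = 18.96 Ω
Z = j18.96 Ω
|Z| = √(0² + 18.96²) = 18.96 Ω
I = V/|Z| = 601.3 mA
V_L = I·|Z_L| = 0.6013 × 83.90 = 50.45 V

50.45 V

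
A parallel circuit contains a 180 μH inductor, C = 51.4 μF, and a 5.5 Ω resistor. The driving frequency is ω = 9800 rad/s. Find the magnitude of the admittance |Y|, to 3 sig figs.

192 mS

X_L = ωL = 1.76 Ω
X_C = 1/(ωC) = 1.99 Ω
Parallel: admittances add. Y = 1/R + 1/(jωL) + jωC
Y = (0.182 − j0.0632) S
|Y| = 0.192 S → |Z| = 1/|Y| = 5.20 Ω, ∠Z = −∠Y = 19.2°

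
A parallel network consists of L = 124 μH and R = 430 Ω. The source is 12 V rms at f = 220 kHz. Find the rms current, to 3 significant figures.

ω = 2πf = 1.382e+06 rad/s
X_L = ωL = 171 Ω
Parallel: admittances add. Y = 1/R + 1/(jωL)
Y = (0.00233 − j0.00583) S
|Y| = 0.00628 S → |Z| = 1/|Y| = 159 Ω, ∠Z = −∠Y = 68.3°
I = V/|Z| = 12/159 = 75.4 mA

75.4 mA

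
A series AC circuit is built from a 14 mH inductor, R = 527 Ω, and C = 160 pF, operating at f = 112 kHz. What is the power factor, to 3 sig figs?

ω = 2πf = 703700 rad/s
X_L = ωL = 9850 Ω
X_C = 1/(ωC) = 8880 Ω
Net reactance X = X_L − X_C = 971 Ω
Z = 527 + j971 Ω
|Z| = √(527² + 971²) = 1100 Ω
∠Z = arctan(971/527) = 61.5°
cos φ = cos(61.5°) = 0.477

0.477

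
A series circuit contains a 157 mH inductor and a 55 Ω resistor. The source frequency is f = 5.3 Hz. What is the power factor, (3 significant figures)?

0.996

ω = 2πf = 33.30 rad/s
X_L = ωL = 5.23 Ω
Z = 55.0 + j5.23 Ω
|Z| = √(55.0² + 5.23²) = 55.2 Ω
∠Z = arctan(5.23/55.0) = 5.43°
cos φ = cos(5.43°) = 0.996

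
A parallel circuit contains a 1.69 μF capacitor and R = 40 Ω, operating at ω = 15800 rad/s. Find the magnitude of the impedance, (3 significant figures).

X_C = 1/(ωC) = 37.5 Ω
Parallel: admittances add. Y = 1/R + jωC
Y = (0.0250 + j0.0267) S
|Y| = 0.0366 S → |Z| = 1/|Y| = 27.3 Ω, ∠Z = −∠Y = -46.9°

27.3 Ω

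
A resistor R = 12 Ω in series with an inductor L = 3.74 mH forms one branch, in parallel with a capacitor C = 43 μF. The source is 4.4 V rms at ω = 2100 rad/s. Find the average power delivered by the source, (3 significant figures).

X_L = ωL = 7.85 Ω
X_C = 1/(ωC) = 11.1 Ω
Branch 1 (R+jX_L): Z₁ = 12.0 + j7.85 Ω, |Z₁| = 14.3 Ω
Branch 2 (−jX_C): Z₂ = −j11.1 Ω
Parallel: Z = Z₁Z₂/(Z₁+Z₂), |Z| = 12.8 Ω, ∠Z = -41.8°
I = V/|Z| = 344 mA
P = VI cos φ = 4.4 × 0.344 × cos(-41.8°) = 1.13 W

1.13 W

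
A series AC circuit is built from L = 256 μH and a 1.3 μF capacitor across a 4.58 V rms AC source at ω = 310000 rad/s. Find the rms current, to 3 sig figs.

59.6 mA

X_L = ωL = 79.4 Ω
X_C = 1/(ωC) = 2.48 Ω
Net reactance X = X_L − X_C = 76.9 Ω
Z = j76.9 Ω
|Z| = √(0² + 76.9²) = 76.9 Ω
I = V/|Z| = 4.58/76.9 = 59.6 mA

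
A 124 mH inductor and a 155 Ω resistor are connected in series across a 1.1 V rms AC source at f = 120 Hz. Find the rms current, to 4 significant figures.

ω = 2πf = 754.0 rad/s
X_L = ωL = 93.49 Ω
Z = 155.0 + j93.49 Ω
|Z| = √(155.0² + 93.49²) = 181.0 Ω
I = V/|Z| = 1.1/181.0 = 6.077 mA

6.077 mA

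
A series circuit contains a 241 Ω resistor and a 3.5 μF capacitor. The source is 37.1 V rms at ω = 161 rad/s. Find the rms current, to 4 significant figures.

20.72 mA

X_C = 1/(ωC) = 1775 Ω
Z = 241.0 − j1775 Ω
|Z| = √(241.0² + 1775²) = 1791 Ω
I = V/|Z| = 37.1/1791 = 20.72 mA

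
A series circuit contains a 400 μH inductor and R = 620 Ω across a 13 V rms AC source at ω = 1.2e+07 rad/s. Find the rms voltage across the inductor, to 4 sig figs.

12.89 V

X_L = ωL = 4800 Ω
Z = 620.0 + j4800 Ω
|Z| = √(620.0² + 4800²) = 4840 Ω
I = V/|Z| = 2.686 mA
V_L = I·|Z_L| = 0.002686 × 4800 = 12.89 V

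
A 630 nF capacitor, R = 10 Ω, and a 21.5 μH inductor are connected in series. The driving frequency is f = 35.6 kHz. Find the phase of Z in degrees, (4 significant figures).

-12.88°

ω = 2πf = 223700 rad/s
X_L = ωL = 4.809 Ω
X_C = 1/(ωC) = 7.096 Ω
Net reactance X = X_L − X_C = -2.287 Ω
Z = 10.00 − j2.287 Ω
|Z| = √(10.00² + 2.287²) = 10.26 Ω
∠Z = arctan(-2.287/10.00) = -12.88°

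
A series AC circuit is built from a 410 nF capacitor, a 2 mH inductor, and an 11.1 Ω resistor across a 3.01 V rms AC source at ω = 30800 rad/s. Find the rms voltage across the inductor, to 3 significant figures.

X_L = ωL = 61.6 Ω
X_C = 1/(ωC) = 79.2 Ω
Net reactance X = X_L − X_C = -17.6 Ω
Z = 11.1 − j17.6 Ω
|Z| = √(11.1² + 17.6²) = 20.8 Ω
I = V/|Z| = 145 mA
V_L = I·|Z_L| = 0.145 × 61.6 = 8.91 V

8.91 V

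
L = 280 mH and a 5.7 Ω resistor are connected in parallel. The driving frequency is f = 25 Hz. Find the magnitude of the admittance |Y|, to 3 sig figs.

177 mS

ω = 2πf = 157.1 rad/s
X_L = ωL = 44.0 Ω
Parallel: admittances add. Y = 1/R + 1/(jωL)
Y = (0.175 − j0.0227) S
|Y| = 0.177 S → |Z| = 1/|Y| = 5.65 Ω, ∠Z = −∠Y = 7.38°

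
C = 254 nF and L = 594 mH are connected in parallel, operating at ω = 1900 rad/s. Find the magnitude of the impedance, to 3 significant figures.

X_L = ωL = 1130 Ω
X_C = 1/(ωC) = 2070 Ω
Parallel: admittances add. Y = 1/(jωL) + jωC
Y = (0 − j0.000403) S
|Y| = 0.000403 S → |Z| = 1/|Y| = 2480 Ω, ∠Z = −∠Y = 90.0°

2480 Ω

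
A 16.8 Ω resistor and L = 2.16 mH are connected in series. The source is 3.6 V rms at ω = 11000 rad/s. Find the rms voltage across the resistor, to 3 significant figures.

X_L = ωL = 23.8 Ω
Z = 16.8 + j23.8 Ω
|Z| = √(16.8² + 23.8²) = 29.1 Ω
I = V/|Z| = 124 mA
V_R = I·|Z_R| = 0.124 × 16.8 = 2.08 V

2.08 V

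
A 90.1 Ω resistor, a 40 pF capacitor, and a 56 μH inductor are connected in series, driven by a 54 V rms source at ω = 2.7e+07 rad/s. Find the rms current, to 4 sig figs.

91.07 mA

X_L = ωL = 1512 Ω
X_C = 1/(ωC) = 925.9 Ω
Net reactance X = X_L − X_C = 586.1 Ω
Z = 90.10 + j586.1 Ω
|Z| = √(90.10² + 586.1²) = 593.0 Ω
I = V/|Z| = 54/593.0 = 91.07 mA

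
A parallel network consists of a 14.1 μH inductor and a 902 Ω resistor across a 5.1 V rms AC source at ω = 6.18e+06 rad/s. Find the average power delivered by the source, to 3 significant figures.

X_L = ωL = 87.1 Ω
Parallel: admittances add. Y = 1/R + 1/(jωL)
Y = (0.00111 − j0.0115) S
|Y| = 0.0115 S → |Z| = 1/|Y| = 86.7 Ω, ∠Z = −∠Y = 84.5°
I = V/|Z| = 58.8 mA
P = VI cos φ = 5.1 × 0.0588 × cos(84.5°) = 28.8 mW

28.8 mW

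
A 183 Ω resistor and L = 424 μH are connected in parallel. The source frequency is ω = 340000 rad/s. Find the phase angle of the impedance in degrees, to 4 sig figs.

X_L = ωL = 144.2 Ω
Parallel: admittances add. Y = 1/R + 1/(jωL)
Y = (0.005464 − j0.006937) S
|Y| = 0.008831 S → |Z| = 1/|Y| = 113.2 Ω, ∠Z = −∠Y = 51.77°

51.77°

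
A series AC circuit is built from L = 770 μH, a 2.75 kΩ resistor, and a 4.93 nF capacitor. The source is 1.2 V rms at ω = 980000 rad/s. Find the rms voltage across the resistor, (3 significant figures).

X_L = ωL = 755 Ω
X_C = 1/(ωC) = 207 Ω
Net reactance X = X_L − X_C = 548 Ω
Z = 2750 + j548 Ω
|Z| = √(2750² + 548²) = 2800 Ω
I = V/|Z| = 428 μA
V_R = I·|Z_R| = 0.000428 × 2750 = 1.18 V

1.18 V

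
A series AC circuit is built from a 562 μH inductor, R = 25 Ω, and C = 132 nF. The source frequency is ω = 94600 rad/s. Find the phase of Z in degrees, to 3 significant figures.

-47.1°

X_L = ωL = 53.2 Ω
X_C = 1/(ωC) = 80.1 Ω
Net reactance X = X_L − X_C = -26.9 Ω
Z = 25.0 − j26.9 Ω
|Z| = √(25.0² + 26.9²) = 36.7 Ω
∠Z = arctan(-26.9/25.0) = -47.1°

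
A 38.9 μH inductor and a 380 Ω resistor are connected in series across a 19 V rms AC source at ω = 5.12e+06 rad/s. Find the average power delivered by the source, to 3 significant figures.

X_L = ωL = 199 Ω
Z = 380 + j199 Ω
|Z| = √(380² + 199²) = 429 Ω
∠Z = arctan(199/380) = 27.7°
I = V/|Z| = 44.3 mA
P = VI cos φ = 19 × 0.0443 × cos(27.7°) = 745 mW

745 mW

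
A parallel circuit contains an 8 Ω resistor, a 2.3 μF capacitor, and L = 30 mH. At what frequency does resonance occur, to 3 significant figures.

606 Hz

ω₀ = 1/√(LC) = 1/√(0.03 × 2.3e-06) = 3807 rad/s
f₀ = ω₀/(2π) = 606 Hz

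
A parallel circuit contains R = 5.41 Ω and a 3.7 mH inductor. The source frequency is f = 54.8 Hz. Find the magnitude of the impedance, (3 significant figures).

ω = 2πf = 344.3 rad/s
X_L = ωL = 1.27 Ω
Parallel: admittances add. Y = 1/R + 1/(jωL)
Y = (0.185 − j0.785) S
|Y| = 0.806 S → |Z| = 1/|Y| = 1.24 Ω, ∠Z = −∠Y = 76.7°

1.24 Ω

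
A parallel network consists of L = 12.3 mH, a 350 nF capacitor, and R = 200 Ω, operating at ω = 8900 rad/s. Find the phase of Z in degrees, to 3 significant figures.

X_L = ωL = 109 Ω
X_C = 1/(ωC) = 321 Ω
Parallel: admittances add. Y = 1/R + 1/(jωL) + jωC
Y = (0.00500 − j0.00602) S
|Y| = 0.00783 S → |Z| = 1/|Y| = 128 Ω, ∠Z = −∠Y = 50.3°

50.3°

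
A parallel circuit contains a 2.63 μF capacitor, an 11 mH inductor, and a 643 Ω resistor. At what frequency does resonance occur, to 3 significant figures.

ω₀ = 1/√(LC) = 1/√(0.011 × 2.63e-06) = 5879 rad/s
f₀ = ω₀/(2π) = 936 Hz

936 Hz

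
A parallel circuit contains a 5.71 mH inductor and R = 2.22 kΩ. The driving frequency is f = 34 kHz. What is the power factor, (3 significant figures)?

ω = 2πf = 213600 rad/s
X_L = ωL = 1220 Ω
Parallel: admittances add. Y = 1/R + 1/(jωL)
Y = (0.000450 − j0.000820) S
|Y| = 0.000935 S → |Z| = 1/|Y| = 1070 Ω, ∠Z = −∠Y = 61.2°
cos φ = cos(61.2°) = 0.482

0.482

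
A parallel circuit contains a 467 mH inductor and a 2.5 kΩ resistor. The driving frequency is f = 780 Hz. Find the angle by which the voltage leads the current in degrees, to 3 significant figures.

ω = 2πf = 4901 rad/s
X_L = ωL = 2290 Ω
Parallel: admittances add. Y = 1/R + 1/(jωL)
Y = (0.000400 − j0.000437) S
|Y| = 0.000592 S → |Z| = 1/|Y| = 1690 Ω, ∠Z = −∠Y = 47.5°

47.5°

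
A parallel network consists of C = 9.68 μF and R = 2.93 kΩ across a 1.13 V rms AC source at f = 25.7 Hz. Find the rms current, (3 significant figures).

ω = 2πf = 161.5 rad/s
X_C = 1/(ωC) = 640 Ω
Parallel: admittances add. Y = 1/R + jωC
Y = (0.000341 + j0.00156) S
|Y| = 0.00160 S → |Z| = 1/|Y| = 625 Ω, ∠Z = −∠Y = -77.7°
I = V/|Z| = 1.13/625 = 1.81 mA

1.81 mA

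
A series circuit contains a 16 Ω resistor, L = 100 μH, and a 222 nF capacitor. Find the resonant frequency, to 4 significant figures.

33.78 kHz

ω₀ = 1/√(LC) = 1/√(0.0001 × 2.22e-07) = 212200 rad/s
f₀ = ω₀/(2π) = 33.78 kHz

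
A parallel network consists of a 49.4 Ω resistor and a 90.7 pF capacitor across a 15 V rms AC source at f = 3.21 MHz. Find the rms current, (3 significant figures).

ω = 2πf = 2.017e+07 rad/s
X_C = 1/(ωC) = 547 Ω
Parallel: admittances add. Y = 1/R + jωC
Y = (0.0202 + j0.00183) S
|Y| = 0.0203 S → |Z| = 1/|Y| = 49.2 Ω, ∠Z = −∠Y = -5.16°
I = V/|Z| = 15/49.2 = 305 mA

305 mA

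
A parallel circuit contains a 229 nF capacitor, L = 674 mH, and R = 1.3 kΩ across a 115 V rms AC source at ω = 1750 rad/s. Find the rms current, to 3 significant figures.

102 mA

X_L = ωL = 1180 Ω
X_C = 1/(ωC) = 2500 Ω
Parallel: admittances add. Y = 1/R + 1/(jωL) + jωC
Y = (0.000769 − j0.000447) S
|Y| = 0.000890 S → |Z| = 1/|Y| = 1120 Ω, ∠Z = −∠Y = 30.2°
I = V/|Z| = 115/1120 = 102 mA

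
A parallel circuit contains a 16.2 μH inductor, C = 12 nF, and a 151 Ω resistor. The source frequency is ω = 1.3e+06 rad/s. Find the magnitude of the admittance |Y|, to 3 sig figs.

32.6 mS

X_L = ωL = 21.1 Ω
X_C = 1/(ωC) = 64.1 Ω
Parallel: admittances add. Y = 1/R + 1/(jωL) + jωC
Y = (0.00662 − j0.0319) S
|Y| = 0.0326 S → |Z| = 1/|Y| = 30.7 Ω, ∠Z = −∠Y = 78.3°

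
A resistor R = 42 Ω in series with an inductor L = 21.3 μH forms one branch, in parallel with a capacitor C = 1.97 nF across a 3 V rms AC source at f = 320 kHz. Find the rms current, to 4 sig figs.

42.35 mA

ω = 2πf = 2.011e+06 rad/s
X_L = ωL = 42.83 Ω
X_C = 1/(ωC) = 252.5 Ω
Branch 1 (R+jX_L): Z₁ = 42.00 + j42.83 Ω, |Z₁| = 59.98 Ω
Branch 2 (−jX_C): Z₂ = −j252.5 Ω
Parallel: Z = Z₁Z₂/(Z₁+Z₂), |Z| = 70.83 Ω, ∠Z = 34.23°
I = V/|Z| = 3/70.83 = 42.35 mA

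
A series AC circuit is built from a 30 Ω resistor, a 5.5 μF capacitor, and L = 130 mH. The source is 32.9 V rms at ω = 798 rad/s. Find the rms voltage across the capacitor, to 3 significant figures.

58.7 V

X_L = ωL = 104 Ω
X_C = 1/(ωC) = 228 Ω
Net reactance X = X_L − X_C = -124 Ω
Z = 30.0 − j124 Ω
|Z| = √(30.0² + 124²) = 128 Ω
I = V/|Z| = 258 mA
V_C = I·|Z_C| = 0.258 × 228 = 58.7 V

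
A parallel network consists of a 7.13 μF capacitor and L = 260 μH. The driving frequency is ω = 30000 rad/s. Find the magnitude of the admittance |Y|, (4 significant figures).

85.69 mS

X_L = ωL = 7.800 Ω
X_C = 1/(ωC) = 4.675 Ω
Parallel: admittances add. Y = 1/(jωL) + jωC
Y = (0 + j0.08569) S
|Y| = 0.08569 S → |Z| = 1/|Y| = 11.67 Ω, ∠Z = −∠Y = -90.00°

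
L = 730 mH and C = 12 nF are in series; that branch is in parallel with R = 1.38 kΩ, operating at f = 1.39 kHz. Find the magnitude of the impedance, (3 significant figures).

ω = 2πf = 8734 rad/s
X_L = ωL = 6380 Ω
X_C = 1/(ωC) = 9540 Ω
Branch 1: Z₁ = R = 1380 Ω
Branch 2 (series LC): Z₂ = j(X_L − X_C) = −j3170 Ω
Parallel: Z = Z₁Z₂/(Z₁+Z₂), |Z| = 1270 Ω, ∠Z = -23.6°

1270 Ω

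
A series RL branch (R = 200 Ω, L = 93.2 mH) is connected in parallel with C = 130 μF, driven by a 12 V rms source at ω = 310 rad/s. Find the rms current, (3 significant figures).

479 mA

X_L = ωL = 28.9 Ω
X_C = 1/(ωC) = 24.8 Ω
Branch 1 (R+jX_L): Z₁ = 200 + j28.9 Ω, |Z₁| = 202 Ω
Branch 2 (−jX_C): Z₂ = −j24.8 Ω
Parallel: Z = Z₁Z₂/(Z₁+Z₂), |Z| = 25.1 Ω, ∠Z = -82.9°
I = V/|Z| = 12/25.1 = 479 mA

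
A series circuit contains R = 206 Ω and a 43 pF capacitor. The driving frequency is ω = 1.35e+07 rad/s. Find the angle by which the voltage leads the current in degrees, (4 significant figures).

X_C = 1/(ωC) = 1723 Ω
Z = 206.0 − j1723 Ω
|Z| = √(206.0² + 1723²) = 1735 Ω
∠Z = arctan(-1723/206.0) = -83.18°

-83.18°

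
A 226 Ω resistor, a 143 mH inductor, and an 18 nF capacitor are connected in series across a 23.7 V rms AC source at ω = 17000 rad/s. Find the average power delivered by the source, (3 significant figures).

169 mW

X_L = ωL = 2430 Ω
X_C = 1/(ωC) = 3270 Ω
Net reactance X = X_L − X_C = -837 Ω
Z = 226 − j837 Ω
|Z| = √(226² + 837²) = 867 Ω
∠Z = arctan(-837/226) = -74.9°
I = V/|Z| = 27.3 mA
P = VI cos φ = 23.7 × 0.0273 × cos(-74.9°) = 169 mW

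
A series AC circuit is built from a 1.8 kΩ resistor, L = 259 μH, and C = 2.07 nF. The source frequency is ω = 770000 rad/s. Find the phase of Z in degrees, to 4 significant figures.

X_L = ωL = 199.4 Ω
X_C = 1/(ωC) = 627.4 Ω
Net reactance X = X_L − X_C = -428.0 Ω
Z = 1800 − j428.0 Ω
|Z| = √(1800² + 428.0²) = 1850 Ω
∠Z = arctan(-428.0/1800) = -13.37°

-13.37°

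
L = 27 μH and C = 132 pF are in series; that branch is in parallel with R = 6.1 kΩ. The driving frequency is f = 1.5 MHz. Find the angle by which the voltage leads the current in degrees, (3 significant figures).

ω = 2πf = 9.425e+06 rad/s
X_L = ωL = 254 Ω
X_C = 1/(ωC) = 804 Ω
Branch 1: Z₁ = R = 6100 Ω
Branch 2 (series LC): Z₂ = j(X_L − X_C) = −j549 Ω
Parallel: Z = Z₁Z₂/(Z₁+Z₂), |Z| = 547 Ω, ∠Z = -84.9°

-84.9°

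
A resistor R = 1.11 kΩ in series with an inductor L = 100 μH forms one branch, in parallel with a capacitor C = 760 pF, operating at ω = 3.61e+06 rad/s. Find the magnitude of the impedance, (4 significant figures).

383.3 Ω

X_L = ωL = 361.0 Ω
X_C = 1/(ωC) = 364.5 Ω
Branch 1 (R+jX_L): Z₁ = 1110 + j361.0 Ω, |Z₁| = 1167 Ω
Branch 2 (−jX_C): Z₂ = −j364.5 Ω
Parallel: Z = Z₁Z₂/(Z₁+Z₂), |Z| = 383.3 Ω, ∠Z = -71.80°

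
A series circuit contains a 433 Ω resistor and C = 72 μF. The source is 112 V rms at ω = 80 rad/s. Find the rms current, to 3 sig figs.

X_C = 1/(ωC) = 174 Ω
Z = 433 − j174 Ω
|Z| = √(433² + 174²) = 467 Ω
I = V/|Z| = 112/467 = 240 mA

240 mA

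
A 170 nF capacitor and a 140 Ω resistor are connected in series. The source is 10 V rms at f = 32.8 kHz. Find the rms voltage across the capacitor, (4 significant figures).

ω = 2πf = 206100 rad/s
X_C = 1/(ωC) = 28.54 Ω
Z = 140.0 − j28.54 Ω
|Z| = √(140.0² + 28.54²) = 142.9 Ω
I = V/|Z| = 69.99 mA
V_C = I·|Z_C| = 0.06999 × 28.54 = 1.998 V

1.998 V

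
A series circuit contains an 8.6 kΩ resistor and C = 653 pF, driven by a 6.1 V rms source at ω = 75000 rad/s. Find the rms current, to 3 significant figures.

X_C = 1/(ωC) = 20400 Ω
Z = 8600 − j20400 Ω
|Z| = √(8600² + 20400²) = 22200 Ω
I = V/|Z| = 6.1/22200 = 275 μA

275 μA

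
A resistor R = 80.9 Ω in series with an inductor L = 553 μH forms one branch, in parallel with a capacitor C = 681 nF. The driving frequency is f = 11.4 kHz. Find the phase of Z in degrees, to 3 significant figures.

-77.2°

ω = 2πf = 71630 rad/s
X_L = ωL = 39.6 Ω
X_C = 1/(ωC) = 20.5 Ω
Branch 1 (R+jX_L): Z₁ = 80.9 + j39.6 Ω, |Z₁| = 90.1 Ω
Branch 2 (−jX_C): Z₂ = −j20.5 Ω
Parallel: Z = Z₁Z₂/(Z₁+Z₂), |Z| = 22.2 Ω, ∠Z = -77.2°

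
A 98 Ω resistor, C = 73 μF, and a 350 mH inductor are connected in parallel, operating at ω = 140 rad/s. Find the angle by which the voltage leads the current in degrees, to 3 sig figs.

45.0°

X_L = ωL = 49.0 Ω
X_C = 1/(ωC) = 97.8 Ω
Parallel: admittances add. Y = 1/R + 1/(jωL) + jωC
Y = (0.0102 − j0.0102) S
|Y| = 0.0144 S → |Z| = 1/|Y| = 69.4 Ω, ∠Z = −∠Y = 45.0°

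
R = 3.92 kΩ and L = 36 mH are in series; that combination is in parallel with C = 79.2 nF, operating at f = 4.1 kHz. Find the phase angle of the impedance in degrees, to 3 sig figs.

ω = 2πf = 25760 rad/s
X_L = ωL = 927 Ω
X_C = 1/(ωC) = 490 Ω
Branch 1 (R+jX_L): Z₁ = 3920 + j927 Ω, |Z₁| = 4030 Ω
Branch 2 (−jX_C): Z₂ = −j490 Ω
Parallel: Z = Z₁Z₂/(Z₁+Z₂), |Z| = 501 Ω, ∠Z = -83.1°

-83.1°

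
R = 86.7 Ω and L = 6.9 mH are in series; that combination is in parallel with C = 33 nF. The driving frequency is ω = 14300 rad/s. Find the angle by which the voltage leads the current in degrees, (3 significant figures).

X_L = ωL = 98.7 Ω
X_C = 1/(ωC) = 2120 Ω
Branch 1 (R+jX_L): Z₁ = 86.7 + j98.7 Ω, |Z₁| = 131 Ω
Branch 2 (−jX_C): Z₂ = −j2120 Ω
Parallel: Z = Z₁Z₂/(Z₁+Z₂), |Z| = 138 Ω, ∠Z = 46.2°

46.2°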